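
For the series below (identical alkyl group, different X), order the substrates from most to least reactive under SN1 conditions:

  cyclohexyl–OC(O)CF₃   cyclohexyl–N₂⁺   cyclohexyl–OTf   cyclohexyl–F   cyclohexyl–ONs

The skeletons are identical, so relative rate is governed entirely by leaving-group ability.
A good leaving group is a weak base: the lower the pKₐ of its conjugate acid, the more readily it departs.
cyclohexyl–N₂⁺ loses N₂: no meaningful conjugate acid; N₂ departs as an exceptionally stable neutral molecule
cyclohexyl–OTf loses OTf⁻: pKₐ(CF₃SO₃H (triflic acid)) ≈ -14
cyclohexyl–ONs loses ONs⁻: pKₐ(p-O₂NC₆H₄SO₃H) ≈ -3.5
cyclohexyl–OC(O)CF₃ loses CF₃COO⁻: pKₐ(CF₃COOH) ≈ 0.2
cyclohexyl–F loses F⁻: pKₐ(HF) ≈ 3.2

cyclohexyl–N₂⁺ > cyclohexyl–OTf > cyclohexyl–ONs > cyclohexyl–OC(O)CF₃ > cyclohexyl–F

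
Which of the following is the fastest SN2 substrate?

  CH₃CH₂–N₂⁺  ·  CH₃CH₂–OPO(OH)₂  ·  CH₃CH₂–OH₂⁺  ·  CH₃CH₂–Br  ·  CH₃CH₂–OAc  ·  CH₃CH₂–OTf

With the same alkyl group throughout, only the leaving group differentiates the rates.
Rank by basicity of the departing species: weakest base leaves most easily.
CH₃CH₂–N₂⁺ loses N₂: no meaningful conjugate acid; N₂ departs as an exceptionally stable neutral molecule
CH₃CH₂–OTf loses OTf⁻: pKₐ(CF₃SO₃H (triflic acid)) ≈ -14
CH₃CH₂–Br loses Br⁻: pKₐ(HBr) ≈ -9
CH₃CH₂–OH₂⁺ loses H₂O: pKₐ(H₃O⁺) ≈ -1.7
CH₃CH₂–OPO(OH)₂ loses H₂PO₄⁻: pKₐ(H₃PO₄) ≈ 2.1
CH₃CH₂–OAc loses AcO⁻: pKₐ(CH₃COOH) ≈ 4.8

CH₃CH₂–N₂⁺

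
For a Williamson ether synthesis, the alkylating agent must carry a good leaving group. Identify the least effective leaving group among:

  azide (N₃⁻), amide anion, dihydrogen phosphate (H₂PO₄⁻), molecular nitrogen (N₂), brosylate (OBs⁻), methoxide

Leaving-group ability tracks the stability of the departed species; conjugate-acid pKₐ is the usual yardstick (lower pKₐ → better LG).
molecular nitrogen (N₂): no meaningful conjugate acid; N₂ departs as an exceptionally stable neutral molecule
brosylate (OBs⁻): pKₐ(p-BrC₆H₄SO₃H) ≈ -2.8
dihydrogen phosphate (H₂PO₄⁻): pKₐ(H₃PO₄) ≈ 2.1
azide (N₃⁻): pKₐ(HN₃) ≈ 4.7
methoxide: pKₐ(CH₃OH) ≈ 15.5
amide anion: pKₐ(NH₃) ≈ 38

amide anion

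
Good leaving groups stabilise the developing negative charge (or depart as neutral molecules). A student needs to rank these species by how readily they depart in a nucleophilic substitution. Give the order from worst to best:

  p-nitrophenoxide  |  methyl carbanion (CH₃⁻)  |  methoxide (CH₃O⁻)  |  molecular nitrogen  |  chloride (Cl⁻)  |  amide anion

methyl carbanion (CH₃⁻) < amide anion < methoxide (CH₃O⁻) < p-nitrophenoxide < chloride (Cl⁻) < molecular nitrogen

molecular nitrogen: no meaningful conjugate acid; N₂ departs as an exceptionally stable neutral molecule
chloride (Cl⁻): pKₐ(HCl) ≈ -7
p-nitrophenoxide: pKₐ(p-nitrophenol) ≈ 7.2
methoxide (CH₃O⁻): pKₐ(CH₃OH) ≈ 15.5
amide anion: pKₐ(NH₃) ≈ 38
methyl carbanion (CH₃⁻): pKₐ(CH₄) ≈ 48
Listed from poorest to best leaving group as asked.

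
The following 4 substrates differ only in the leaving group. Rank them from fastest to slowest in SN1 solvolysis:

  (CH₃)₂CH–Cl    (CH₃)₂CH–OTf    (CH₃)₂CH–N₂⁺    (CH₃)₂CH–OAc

Same R in every case — rank the leaving groups.
Leaving-group ability tracks the stability of the departed species; conjugate-acid pKₐ is the usual yardstick (lower pKₐ → better LG).
(CH₃)₂CH–N₂⁺ loses N₂: no meaningful conjugate acid; N₂ departs as an exceptionally stable neutral molecule
(CH₃)₂CH–OTf loses OTf⁻: pKₐ(CF₃SO₃H (triflic acid)) ≈ -14
(CH₃)₂CH–Cl loses Cl⁻: pKₐ(HCl) ≈ -7
(CH₃)₂CH–OAc loses AcO⁻: pKₐ(CH₃COOH) ≈ 4.8

(CH₃)₂CH–N₂⁺ > (CH₃)₂CH–OTf > (CH₃)₂CH–Cl > (CH₃)₂CH–OAc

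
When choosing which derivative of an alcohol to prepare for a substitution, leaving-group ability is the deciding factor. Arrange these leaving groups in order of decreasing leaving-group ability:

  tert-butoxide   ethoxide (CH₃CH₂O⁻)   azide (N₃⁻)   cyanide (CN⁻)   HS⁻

azide (N₃⁻) > HS⁻ > cyanide (CN⁻) > ethoxide (CH₃CH₂O⁻) > tert-butoxide

The more stable X⁻ (or X) is on its own — i.e. the weaker a base it is — the better a leaving group it makes.
azide (N₃⁻): pKₐ(HN₃) ≈ 4.7 — linear, resonance-stabilised
HS⁻: pKₐ(H₂S) ≈ 7 — larger and more polarisable than the oxygen analogue
cyanide (CN⁻): pKₐ(HCN) ≈ 9.2 — sp carbon stabilises the charge somewhat, but still a poor LG
ethoxide (CH₃CH₂O⁻): pKₐ(CH₃CH₂OH) ≈ 16
tert-butoxide: pKₐ(t-BuOH) ≈ 18 — bulky, strongly basic alkoxide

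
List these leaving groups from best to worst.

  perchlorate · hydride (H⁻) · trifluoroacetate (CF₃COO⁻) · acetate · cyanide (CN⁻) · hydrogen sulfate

perchlorate: pKₐ(HClO₄) ≈ -10
hydrogen sulfate: pKₐ(H₂SO₄) ≈ -3 — conjugate base of a strong mineral acid
trifluoroacetate (CF₃COO⁻): pKₐ(CF₃COOH) ≈ 0.2
acetate: pKₐ(CH₃COOH) ≈ 4.8 — resonance-stabilised but still a weak base
cyanide (CN⁻): pKₐ(HCN) ≈ 9.2
hydride (H⁻): pKₐ(H₂) ≈ 36 — extremely strong base; leaves only in special hydride-transfer contexts

perchlorate > hydrogen sulfate > trifluoroacetate (CF₃COO⁻) > acetate > cyanide (CN⁻) > hydride (H⁻)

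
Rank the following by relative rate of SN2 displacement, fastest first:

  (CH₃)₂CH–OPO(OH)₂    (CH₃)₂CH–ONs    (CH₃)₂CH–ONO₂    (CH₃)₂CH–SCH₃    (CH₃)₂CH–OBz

(CH₃)₂CH–ONs > (CH₃)₂CH–ONO₂ > (CH₃)₂CH–OPO(OH)₂ > (CH₃)₂CH–OBz > (CH₃)₂CH–SCH₃

With the same alkyl group throughout, only the leaving group differentiates the rates.
Rank by basicity of the departing species: weakest base leaves most easily.
(CH₃)₂CH–ONs loses ONs⁻: pKₐ(p-O₂NC₆H₄SO₃H) ≈ -3.5
(CH₃)₂CH–ONO₂ loses NO₃⁻: pKₐ(HNO₃) ≈ -1.3
(CH₃)₂CH–OPO(OH)₂ loses H₂PO₄⁻: pKₐ(H₃PO₄) ≈ 2.1
(CH₃)₂CH–OBz loses PhCOO⁻: pKₐ(C₆H₅COOH) ≈ 4.2
(CH₃)₂CH–SCH₃ loses RS⁻: pKₐ(RSH (a thiol)) ≈ 10.5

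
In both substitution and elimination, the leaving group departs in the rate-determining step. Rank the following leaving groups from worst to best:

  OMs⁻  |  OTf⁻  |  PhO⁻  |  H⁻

H⁻ < PhO⁻ < OMs⁻ < OTf⁻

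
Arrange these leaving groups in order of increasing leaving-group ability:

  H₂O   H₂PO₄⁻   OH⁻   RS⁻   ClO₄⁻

OH⁻ < RS⁻ < H₂PO₄⁻ < H₂O < ClO₄⁻

ClO₄⁻: pKₐ(HClO₄) ≈ -10 — extremely weak base; rarely used for safety reasons
H₂O: pKₐ(H₃O⁺) ≈ -1.7
H₂PO₄⁻: pKₐ(H₃PO₄) ≈ 2.1
RS⁻: pKₐ(RSH (a thiol)) ≈ 10.5 — moderately basic; rarely leaves without activation
OH⁻: pKₐ(H₂O) ≈ 15.7
The question asks for worst first, so the sequence is read in increasing leaving-group ability.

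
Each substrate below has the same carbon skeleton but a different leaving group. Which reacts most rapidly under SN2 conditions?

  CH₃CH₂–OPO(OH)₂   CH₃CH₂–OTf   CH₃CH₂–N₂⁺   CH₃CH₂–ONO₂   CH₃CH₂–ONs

CH₃CH₂–N₂⁺

Same R in every case — rank the leaving groups.
The more stable X⁻ (or X) is on its own — i.e. the weaker a base it is — the better a leaving group it makes.
CH₃CH₂–N₂⁺ loses N₂: no meaningful conjugate acid; N₂ departs as an exceptionally stable neutral molecule
CH₃CH₂–OTf loses OTf⁻: pKₐ(CF₃SO₃H (triflic acid)) ≈ -14
CH₃CH₂–ONs loses ONs⁻: pKₐ(p-O₂NC₆H₄SO₃H) ≈ -3.5
CH₃CH₂–ONO₂ loses NO₃⁻: pKₐ(HNO₃) ≈ -1.3
CH₃CH₂–OPO(OH)₂ loses H₂PO₄⁻: pKₐ(H₃PO₄) ≈ 2.1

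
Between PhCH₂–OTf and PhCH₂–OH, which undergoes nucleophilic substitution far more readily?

PhCH₂–OTf

From PhCH₂–OH the departing group would be OH⁻ (pKₐ(H₂O) ≈ 15.7). Strong base; essentially never leaves without prior activation.
From PhCH₂–OTf the leaving group is OTf⁻ (pKₐ(CF₃SO₃H (triflic acid)) ≈ -14). Charge spread over three oxygens and a CF₃ group; the premier leaving group in synthesis.
(In practice PhCH₂–OTf is made from PhCH₂–OH by treatment with Tf₂O / 2,6-lutidine, converting the hydroxyl into a triflate.)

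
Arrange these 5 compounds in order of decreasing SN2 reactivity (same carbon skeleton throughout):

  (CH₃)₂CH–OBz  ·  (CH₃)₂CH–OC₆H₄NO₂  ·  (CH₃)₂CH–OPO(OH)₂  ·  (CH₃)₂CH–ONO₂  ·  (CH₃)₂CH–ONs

Same R in every case — rank the leaving groups.
Leaving-group ability tracks the stability of the departed species; conjugate-acid pKₐ is the usual yardstick (lower pKₐ → better LG).
(CH₃)₂CH–ONs loses ONs⁻: pKₐ(p-O₂NC₆H₄SO₃H) ≈ -3.5
(CH₃)₂CH–ONO₂ loses NO₃⁻: pKₐ(HNO₃) ≈ -1.3
(CH₃)₂CH–OPO(OH)₂ loses H₂PO₄⁻: pKₐ(H₃PO₄) ≈ 2.1
(CH₃)₂CH–OBz loses PhCOO⁻: pKₐ(C₆H₅COOH) ≈ 4.2
(CH₃)₂CH–OC₆H₄NO₂ loses p-O₂N–C₆H₄–O⁻: pKₐ(p-nitrophenol) ≈ 7.2

(CH₃)₂CH–ONs > (CH₃)₂CH–ONO₂ > (CH₃)₂CH–OPO(OH)₂ > (CH₃)₂CH–OBz > (CH₃)₂CH–OC₆H₄NO₂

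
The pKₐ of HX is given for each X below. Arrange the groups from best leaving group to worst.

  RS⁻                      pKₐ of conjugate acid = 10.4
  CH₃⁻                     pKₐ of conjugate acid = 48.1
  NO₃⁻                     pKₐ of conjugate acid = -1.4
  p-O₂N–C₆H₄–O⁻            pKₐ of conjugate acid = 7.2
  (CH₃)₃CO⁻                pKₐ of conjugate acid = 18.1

Lower conjugate-acid pKₐ ⇒ weaker base ⇒ better leaving group.
Sorting by the given values: NO₃⁻ (-1.4), p-O₂N–C₆H₄–O⁻ (7.2), RS⁻ (10.4), (CH₃)₃CO⁻ (18.1), CH₃⁻ (48.1).

NO₃⁻ > p-O₂N–C₆H₄–O⁻ > RS⁻ > (CH₃)₃CO⁻ > CH₃⁻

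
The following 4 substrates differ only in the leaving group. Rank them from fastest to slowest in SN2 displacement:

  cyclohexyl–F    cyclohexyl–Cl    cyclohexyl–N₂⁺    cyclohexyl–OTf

cyclohexyl–N₂⁺ > cyclohexyl–OTf > cyclohexyl–Cl > cyclohexyl–F

Identical carbon frameworks mean the comparison reduces to leaving-group quality.
The more stable X⁻ (or X) is on its own — i.e. the weaker a base it is — the better a leaving group it makes.
cyclohexyl–N₂⁺ loses N₂: no meaningful conjugate acid; N₂ departs as an exceptionally stable neutral molecule
cyclohexyl–OTf loses OTf⁻: pKₐ(CF₃SO₃H (triflic acid)) ≈ -14
cyclohexyl–Cl loses Cl⁻: pKₐ(HCl) ≈ -7
cyclohexyl–F loses F⁻: pKₐ(HF) ≈ 3.2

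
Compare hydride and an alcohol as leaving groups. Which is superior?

an alcohol

an alcohol is the better leaving group.
pKₐ(R'OH₂⁺) ≈ -2.4 versus pKₐ(H₂) ≈ 36: an alcohol is the much weaker base.
Neutral; leaves from a protonated ether (an oxonium ion, R–O(H)R'⁺).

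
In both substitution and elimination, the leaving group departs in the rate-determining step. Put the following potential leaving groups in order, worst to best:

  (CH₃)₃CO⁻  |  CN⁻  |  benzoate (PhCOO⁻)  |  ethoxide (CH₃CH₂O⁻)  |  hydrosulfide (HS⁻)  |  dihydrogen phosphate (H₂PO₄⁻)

(CH₃)₃CO⁻ < ethoxide (CH₃CH₂O⁻) < CN⁻ < hydrosulfide (HS⁻) < benzoate (PhCOO⁻) < dihydrogen phosphate (H₂PO₄⁻)

dihydrogen phosphate (H₂PO₄⁻): pKₐ(H₃PO₄) ≈ 2.1 — moderate base; biological leaving group after further activation
benzoate (PhCOO⁻): pKₐ(C₆H₅COOH) ≈ 4.2
hydrosulfide (HS⁻): pKₐ(H₂S) ≈ 7 — larger and more polarisable than the oxygen analogue
CN⁻: pKₐ(HCN) ≈ 9.2 — sp carbon stabilises the charge somewhat, but still a poor LG
ethoxide (CH₃CH₂O⁻): pKₐ(CH₃CH₂OH) ≈ 16
(CH₃)₃CO⁻: pKₐ(t-BuOH) ≈ 18
Reversing gives the worst-to-best order requested.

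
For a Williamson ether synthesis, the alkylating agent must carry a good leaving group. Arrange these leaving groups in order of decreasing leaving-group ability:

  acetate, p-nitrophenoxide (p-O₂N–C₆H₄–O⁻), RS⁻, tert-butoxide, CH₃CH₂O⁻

acetate > p-nitrophenoxide (p-O₂N–C₆H₄–O⁻) > RS⁻ > CH₃CH₂O⁻ > tert-butoxide

A good leaving group is a weak base: the lower the pKₐ of its conjugate acid, the more readily it departs.
acetate: pKₐ(CH₃COOH) ≈ 4.8
p-nitrophenoxide (p-O₂N–C₆H₄–O⁻): pKₐ(p-nitrophenol) ≈ 7.2 — nitro group delocalises the charge; the classic chromogenic LG
RS⁻: pKₐ(RSH (a thiol)) ≈ 10.5
CH₃CH₂O⁻: pKₐ(CH₃CH₂OH) ≈ 16 — strong base; alkoxides do not leave unassisted
tert-butoxide: pKₐ(t-BuOH) ≈ 18 — bulky, strongly basic alkoxide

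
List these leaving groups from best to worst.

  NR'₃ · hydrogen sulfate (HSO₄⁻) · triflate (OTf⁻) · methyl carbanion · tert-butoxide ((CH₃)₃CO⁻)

triflate (OTf⁻) > hydrogen sulfate (HSO₄⁻) > NR'₃ > tert-butoxide ((CH₃)₃CO⁻) > methyl carbanion

triflate (OTf⁻): pKₐ(CF₃SO₃H (triflic acid)) ≈ -14 — charge spread over three oxygens and a CF₃ group; the premier leaving group in synthesis
hydrogen sulfate (HSO₄⁻): pKₐ(H₂SO₄) ≈ -3
NR'₃: pKₐ(R'₃NH⁺) ≈ 10.7
tert-butoxide ((CH₃)₃CO⁻): pKₐ(t-BuOH) ≈ 18 — bulky, strongly basic alkoxide
methyl carbanion: pKₐ(CH₄) ≈ 48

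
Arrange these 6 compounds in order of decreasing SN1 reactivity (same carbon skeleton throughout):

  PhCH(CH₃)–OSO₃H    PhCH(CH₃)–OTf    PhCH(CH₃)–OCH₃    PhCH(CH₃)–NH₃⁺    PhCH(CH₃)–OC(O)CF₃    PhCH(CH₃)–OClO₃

Identical carbon frameworks mean the comparison reduces to leaving-group quality.
The more stable X⁻ (or X) is on its own — i.e. the weaker a base it is — the better a leaving group it makes.
PhCH(CH₃)–OTf loses OTf⁻: pKₐ(CF₃SO₃H (triflic acid)) ≈ -14
PhCH(CH₃)–OClO₃ loses ClO₄⁻: pKₐ(HClO₄) ≈ -10
PhCH(CH₃)–OSO₃H loses HSO₄⁻: pKₐ(H₂SO₄) ≈ -3
PhCH(CH₃)–OC(O)CF₃ loses CF₃COO⁻: pKₐ(CF₃COOH) ≈ 0.2
PhCH(CH₃)–NH₃⁺ loses NH₃: pKₐ(NH₄⁺) ≈ 9.2
PhCH(CH₃)–OCH₃ loses CH₃O⁻: pKₐ(CH₃OH) ≈ 15.5

PhCH(CH₃)–OTf > PhCH(CH₃)–OClO₃ > PhCH(CH₃)–OSO₃H > PhCH(CH₃)–OC(O)CF₃ > PhCH(CH₃)–NH₃⁺ > PhCH(CH₃)–OCH₃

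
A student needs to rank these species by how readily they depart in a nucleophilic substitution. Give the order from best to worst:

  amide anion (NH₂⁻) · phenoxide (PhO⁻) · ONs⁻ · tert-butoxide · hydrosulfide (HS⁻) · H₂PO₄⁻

ONs⁻ > H₂PO₄⁻ > hydrosulfide (HS⁻) > phenoxide (PhO⁻) > tert-butoxide > amide anion (NH₂⁻)

ONs⁻: pKₐ(p-O₂NC₆H₄SO₃H) ≈ -3.5 — p-nitro group further stabilises the sulfonate
H₂PO₄⁻: pKₐ(H₃PO₄) ≈ 2.1
hydrosulfide (HS⁻): pKₐ(H₂S) ≈ 7 — larger and more polarisable than the oxygen analogue
phenoxide (PhO⁻): pKₐ(C₆H₅OH (phenol)) ≈ 10 — resonance into the ring helps, but still a poor LG
tert-butoxide: pKₐ(t-BuOH) ≈ 18
amide anion (NH₂⁻): pKₐ(NH₃) ≈ 38 — extremely strong base; never a leaving group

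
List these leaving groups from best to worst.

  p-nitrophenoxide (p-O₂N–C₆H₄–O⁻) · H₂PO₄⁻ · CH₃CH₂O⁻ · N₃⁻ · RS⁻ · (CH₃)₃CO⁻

Leaving-group ability tracks the stability of the departed species; conjugate-acid pKₐ is the usual yardstick (lower pKₐ → better LG).
H₂PO₄⁻: pKₐ(H₃PO₄) ≈ 2.1
N₃⁻: pKₐ(HN₃) ≈ 4.7 — linear, resonance-stabilised
p-nitrophenoxide (p-O₂N–C₆H₄–O⁻): pKₐ(p-nitrophenol) ≈ 7.2 — nitro group delocalises the charge; the classic chromogenic LG
RS⁻: pKₐ(RSH (a thiol)) ≈ 10.5 — moderately basic; rarely leaves without activation
CH₃CH₂O⁻: pKₐ(CH₃CH₂OH) ≈ 16 — strong base; alkoxides do not leave unassisted
(CH₃)₃CO⁻: pKₐ(t-BuOH) ≈ 18

H₂PO₄⁻ > N₃⁻ > p-nitrophenoxide (p-O₂N–C₆H₄–O⁻) > RS⁻ > CH₃CH₂O⁻ > (CH₃)₃CO⁻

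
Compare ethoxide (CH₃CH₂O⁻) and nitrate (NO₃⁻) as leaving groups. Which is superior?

nitrate (NO₃⁻)

nitrate (NO₃⁻) is the better leaving group.
pKₐ(HNO₃) ≈ -1.3 versus pKₐ(CH₃CH₂OH) ≈ 16: nitrate (NO₃⁻) is the much weaker base.
Resonance-delocalised over three oxygens.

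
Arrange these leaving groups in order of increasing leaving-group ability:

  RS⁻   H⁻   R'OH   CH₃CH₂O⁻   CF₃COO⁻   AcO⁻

H⁻ < CH₃CH₂O⁻ < RS⁻ < AcO⁻ < CF₃COO⁻ < R'OH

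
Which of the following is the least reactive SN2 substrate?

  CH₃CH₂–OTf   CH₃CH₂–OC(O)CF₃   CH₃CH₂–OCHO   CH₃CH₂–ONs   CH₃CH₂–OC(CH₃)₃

CH₃CH₂–OC(CH₃)₃

With the same alkyl group throughout, only the leaving group differentiates the rates.
Rank by basicity of the departing species: weakest base leaves most easily.
CH₃CH₂–OTf loses OTf⁻: pKₐ(CF₃SO₃H (triflic acid)) ≈ -14
CH₃CH₂–ONs loses ONs⁻: pKₐ(p-O₂NC₆H₄SO₃H) ≈ -3.5
CH₃CH₂–OC(O)CF₃ loses CF₃COO⁻: pKₐ(CF₃COOH) ≈ 0.2
CH₃CH₂–OCHO loses HCOO⁻: pKₐ(HCOOH) ≈ 3.8
CH₃CH₂–OC(CH₃)₃ loses (CH₃)₃CO⁻: pKₐ(t-BuOH) ≈ 18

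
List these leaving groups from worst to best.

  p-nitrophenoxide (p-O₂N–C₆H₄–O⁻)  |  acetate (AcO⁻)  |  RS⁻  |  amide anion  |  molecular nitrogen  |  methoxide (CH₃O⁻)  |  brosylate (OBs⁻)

amide anion < methoxide (CH₃O⁻) < RS⁻ < p-nitrophenoxide (p-O₂N–C₆H₄–O⁻) < acetate (AcO⁻) < brosylate (OBs⁻) < molecular nitrogen

A good leaving group is a weak base: the lower the pKₐ of its conjugate acid, the more readily it departs.
molecular nitrogen: no meaningful conjugate acid; N₂ departs as an exceptionally stable neutral molecule
brosylate (OBs⁻): pKₐ(p-BrC₆H₄SO₃H) ≈ -2.8 — arenesulfonate with a p-bromo substituent
acetate (AcO⁻): pKₐ(CH₃COOH) ≈ 4.8
p-nitrophenoxide (p-O₂N–C₆H₄–O⁻): pKₐ(p-nitrophenol) ≈ 7.2 — nitro group delocalises the charge; the classic chromogenic LG
RS⁻: pKₐ(RSH (a thiol)) ≈ 10.5
methoxide (CH₃O⁻): pKₐ(CH₃OH) ≈ 15.5
amide anion: pKₐ(NH₃) ≈ 38
The question asks for worst first, so the sequence is read in increasing leaving-group ability.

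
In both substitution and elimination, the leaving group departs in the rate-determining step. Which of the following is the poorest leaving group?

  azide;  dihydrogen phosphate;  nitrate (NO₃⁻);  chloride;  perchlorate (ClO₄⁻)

azide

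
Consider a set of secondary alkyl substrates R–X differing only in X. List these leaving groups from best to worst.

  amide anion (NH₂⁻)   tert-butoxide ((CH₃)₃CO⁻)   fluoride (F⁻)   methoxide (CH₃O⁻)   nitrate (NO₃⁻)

nitrate (NO₃⁻): pKₐ(HNO₃) ≈ -1.3 — resonance-delocalised over three oxygens
fluoride (F⁻): pKₐ(HF) ≈ 3.2
methoxide (CH₃O⁻): pKₐ(CH₃OH) ≈ 15.5 — strong base; alkoxides do not leave unassisted
tert-butoxide ((CH₃)₃CO⁻): pKₐ(t-BuOH) ≈ 18 — bulky, strongly basic alkoxide
amide anion (NH₂⁻): pKₐ(NH₃) ≈ 38

nitrate (NO₃⁻) > fluoride (F⁻) > methoxide (CH₃O⁻) > tert-butoxide ((CH₃)₃CO⁻) > amide anion (NH₂⁻)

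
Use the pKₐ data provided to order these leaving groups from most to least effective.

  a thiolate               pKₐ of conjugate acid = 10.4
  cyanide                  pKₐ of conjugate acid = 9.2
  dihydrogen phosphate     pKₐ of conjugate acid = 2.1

Lower conjugate-acid pKₐ ⇒ weaker base ⇒ better leaving group.
Sorting by the given values: dihydrogen phosphate (2.1), cyanide (9.2), a thiolate (10.4).

dihydrogen phosphate > cyanide > a thiolate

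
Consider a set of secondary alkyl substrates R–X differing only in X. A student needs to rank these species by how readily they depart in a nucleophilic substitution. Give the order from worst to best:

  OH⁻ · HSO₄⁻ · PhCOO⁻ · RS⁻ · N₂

The more stable X⁻ (or X) is on its own — i.e. the weaker a base it is — the better a leaving group it makes.
N₂: no meaningful conjugate acid; N₂ departs as an exceptionally stable neutral molecule
HSO₄⁻: pKₐ(H₂SO₄) ≈ -3
PhCOO⁻: pKₐ(C₆H₅COOH) ≈ 4.2
RS⁻: pKₐ(RSH (a thiol)) ≈ 10.5
OH⁻: pKₐ(H₂O) ≈ 15.7
Listed from poorest to best leaving group as asked.

OH⁻ < RS⁻ < PhCOO⁻ < HSO₄⁻ < N₂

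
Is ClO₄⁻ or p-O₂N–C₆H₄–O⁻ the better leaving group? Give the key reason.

ClO₄⁻ is the better leaving group.
pKₐ(HClO₄) ≈ -10 versus pKₐ(p-nitrophenol) ≈ 7.2: ClO₄⁻ is the much weaker base.
Extremely weak base; rarely used for safety reasons.

ClO₄⁻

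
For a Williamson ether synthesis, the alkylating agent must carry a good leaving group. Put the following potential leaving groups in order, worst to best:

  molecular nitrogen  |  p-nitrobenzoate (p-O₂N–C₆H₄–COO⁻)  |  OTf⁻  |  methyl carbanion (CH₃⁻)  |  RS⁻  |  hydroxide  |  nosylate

methyl carbanion (CH₃⁻) < hydroxide < RS⁻ < p-nitrobenzoate (p-O₂N–C₆H₄–COO⁻) < nosylate < OTf⁻ < molecular nitrogen

The more stable X⁻ (or X) is on its own — i.e. the weaker a base it is — the better a leaving group it makes.
molecular nitrogen: no meaningful conjugate acid; N₂ departs as an exceptionally stable neutral molecule
OTf⁻: pKₐ(CF₃SO₃H (triflic acid)) ≈ -14
nosylate: pKₐ(p-O₂NC₆H₄SO₃H) ≈ -3.5
p-nitrobenzoate (p-O₂N–C₆H₄–COO⁻): pKₐ(p-nitrobenzoic acid) ≈ 3.4
RS⁻: pKₐ(RSH (a thiol)) ≈ 10.5
hydroxide: pKₐ(H₂O) ≈ 15.7
methyl carbanion (CH₃⁻): pKₐ(CH₄) ≈ 48
Reversing gives the worst-to-best order requested.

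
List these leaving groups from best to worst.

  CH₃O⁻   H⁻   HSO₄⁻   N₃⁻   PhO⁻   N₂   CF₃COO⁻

Rank by basicity of the departing species: weakest base leaves most easily.
N₂: no meaningful conjugate acid; N₂ departs as an exceptionally stable neutral molecule
HSO₄⁻: pKₐ(H₂SO₄) ≈ -3
CF₃COO⁻: pKₐ(CF₃COOH) ≈ 0.2
N₃⁻: pKₐ(HN₃) ≈ 4.7
PhO⁻: pKₐ(C₆H₅OH (phenol)) ≈ 10
CH₃O⁻: pKₐ(CH₃OH) ≈ 15.5
H⁻: pKₐ(H₂) ≈ 36

N₂ > HSO₄⁻ > CF₃COO⁻ > N₃⁻ > PhO⁻ > CH₃O⁻ > H⁻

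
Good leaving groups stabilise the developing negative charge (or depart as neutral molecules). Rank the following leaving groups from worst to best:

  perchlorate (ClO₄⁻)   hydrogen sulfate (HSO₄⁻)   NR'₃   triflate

NR'₃ < hydrogen sulfate (HSO₄⁻) < perchlorate (ClO₄⁻) < triflate

A good leaving group is a weak base: the lower the pKₐ of its conjugate acid, the more readily it departs.
triflate: pKₐ(CF₃SO₃H (triflic acid)) ≈ -14 — charge spread over three oxygens and a CF₃ group; the premier leaving group in synthesis
perchlorate (ClO₄⁻): pKₐ(HClO₄) ≈ -10 — extremely weak base; rarely used for safety reasons
hydrogen sulfate (HSO₄⁻): pKₐ(H₂SO₄) ≈ -3 — conjugate base of a strong mineral acid
NR'₃: pKₐ(R'₃NH⁺) ≈ 10.7 — neutral but still a fairly strong base; Hofmann-elimination LG
Reversing gives the worst-to-best order requested.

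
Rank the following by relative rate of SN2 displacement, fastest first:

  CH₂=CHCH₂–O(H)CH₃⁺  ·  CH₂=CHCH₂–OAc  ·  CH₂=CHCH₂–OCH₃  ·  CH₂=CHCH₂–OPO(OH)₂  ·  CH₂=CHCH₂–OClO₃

Same R in every case — rank the leaving groups.
A good leaving group is a weak base: the lower the pKₐ of its conjugate acid, the more readily it departs.
CH₂=CHCH₂–OClO₃ loses ClO₄⁻: pKₐ(HClO₄) ≈ -10
CH₂=CHCH₂–O(H)CH₃⁺ loses R'OH: pKₐ(R'OH₂⁺) ≈ -2.4
CH₂=CHCH₂–OPO(OH)₂ loses H₂PO₄⁻: pKₐ(H₃PO₄) ≈ 2.1
CH₂=CHCH₂–OAc loses AcO⁻: pKₐ(CH₃COOH) ≈ 4.8
CH₂=CHCH₂–OCH₃ loses CH₃O⁻: pKₐ(CH₃OH) ≈ 15.5

CH₂=CHCH₂–OClO₃ > CH₂=CHCH₂–O(H)CH₃⁺ > CH₂=CHCH₂–OPO(OH)₂ > CH₂=CHCH₂–OAc > CH₂=CHCH₂–OCH₃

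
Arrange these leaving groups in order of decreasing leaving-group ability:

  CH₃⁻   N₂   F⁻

N₂ > F⁻ > CH₃⁻

Rank by basicity of the departing species: weakest base leaves most easily.
N₂: no meaningful conjugate acid; N₂ departs as an exceptionally stable neutral molecule
F⁻: pKₐ(HF) ≈ 3.2
CH₃⁻: pKₐ(CH₄) ≈ 48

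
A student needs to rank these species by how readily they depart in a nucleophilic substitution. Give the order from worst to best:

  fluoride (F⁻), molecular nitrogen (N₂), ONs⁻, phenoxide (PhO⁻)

phenoxide (PhO⁻) < fluoride (F⁻) < ONs⁻ < molecular nitrogen (N₂)

The more stable X⁻ (or X) is on its own — i.e. the weaker a base it is — the better a leaving group it makes.
molecular nitrogen (N₂): no meaningful conjugate acid; N₂ departs as an exceptionally stable neutral molecule
ONs⁻: pKₐ(p-O₂NC₆H₄SO₃H) ≈ -3.5 — p-nitro group further stabilises the sulfonate
fluoride (F⁻): pKₐ(HF) ≈ 3.2
phenoxide (PhO⁻): pKₐ(C₆H₅OH (phenol)) ≈ 10 — resonance into the ring helps, but still a poor LG
Listed from poorest to best leaving group as asked.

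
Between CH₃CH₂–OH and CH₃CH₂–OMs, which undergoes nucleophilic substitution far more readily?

CH₃CH₂–OMs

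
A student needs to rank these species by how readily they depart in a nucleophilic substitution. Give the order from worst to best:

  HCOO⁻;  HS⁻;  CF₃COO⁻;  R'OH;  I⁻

I⁻: pKₐ(HI) ≈ -10
R'OH: pKₐ(R'OH₂⁺) ≈ -2.4
CF₃COO⁻: pKₐ(CF₃COOH) ≈ 0.2
HCOO⁻: pKₐ(HCOOH) ≈ 3.8
HS⁻: pKₐ(H₂S) ≈ 7
The question asks for worst first, so the sequence is read in increasing leaving-group ability.

HS⁻ < HCOO⁻ < CF₃COO⁻ < R'OH < I⁻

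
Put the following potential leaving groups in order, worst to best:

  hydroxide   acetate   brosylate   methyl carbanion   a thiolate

methyl carbanion < hydroxide < a thiolate < acetate < brosylate

brosylate: pKₐ(p-BrC₆H₄SO₃H) ≈ -2.8
acetate: pKₐ(CH₃COOH) ≈ 4.8
a thiolate: pKₐ(RSH (a thiol)) ≈ 10.5
hydroxide: pKₐ(H₂O) ≈ 15.7
methyl carbanion: pKₐ(CH₄) ≈ 48
Listed from poorest to best leaving group as asked.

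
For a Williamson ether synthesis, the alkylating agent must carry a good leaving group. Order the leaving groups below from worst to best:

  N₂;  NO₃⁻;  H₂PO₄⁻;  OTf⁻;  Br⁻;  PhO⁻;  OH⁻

The more stable X⁻ (or X) is on its own — i.e. the weaker a base it is — the better a leaving group it makes.
N₂: no meaningful conjugate acid; N₂ departs as an exceptionally stable neutral molecule
OTf⁻: pKₐ(CF₃SO₃H (triflic acid)) ≈ -14
Br⁻: pKₐ(HBr) ≈ -9
NO₃⁻: pKₐ(HNO₃) ≈ -1.3
H₂PO₄⁻: pKₐ(H₃PO₄) ≈ 2.1
PhO⁻: pKₐ(C₆H₅OH (phenol)) ≈ 10
OH⁻: pKₐ(H₂O) ≈ 15.7
The question asks for worst first, so the sequence is read in increasing leaving-group ability.

OH⁻ < PhO⁻ < H₂PO₄⁻ < NO₃⁻ < Br⁻ < OTf⁻ < N₂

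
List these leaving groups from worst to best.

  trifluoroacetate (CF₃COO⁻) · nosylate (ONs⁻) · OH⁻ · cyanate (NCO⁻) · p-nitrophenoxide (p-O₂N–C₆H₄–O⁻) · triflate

triflate: pKₐ(CF₃SO₃H (triflic acid)) ≈ -14
nosylate (ONs⁻): pKₐ(p-O₂NC₆H₄SO₃H) ≈ -3.5 — p-nitro group further stabilises the sulfonate
trifluoroacetate (CF₃COO⁻): pKₐ(CF₃COOH) ≈ 0.2 — strongly electron-withdrawing CF₃ stabilises the carboxylate
cyanate (NCO⁻): pKₐ(HOCN) ≈ 3.5
p-nitrophenoxide (p-O₂N–C₆H₄–O⁻): pKₐ(p-nitrophenol) ≈ 7.2 — nitro group delocalises the charge; the classic chromogenic LG
OH⁻: pKₐ(H₂O) ≈ 15.7 — strong base; essentially never leaves without prior activation
Reversing gives the worst-to-best order requested.

OH⁻ < p-nitrophenoxide (p-O₂N–C₆H₄–O⁻) < cyanate (NCO⁻) < trifluoroacetate (CF₃COO⁻) < nosylate (ONs⁻) < triflate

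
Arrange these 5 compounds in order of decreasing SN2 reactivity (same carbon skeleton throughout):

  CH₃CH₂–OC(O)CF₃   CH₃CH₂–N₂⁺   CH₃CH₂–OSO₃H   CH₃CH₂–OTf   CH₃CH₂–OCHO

CH₃CH₂–N₂⁺ > CH₃CH₂–OTf > CH₃CH₂–OSO₃H > CH₃CH₂–OC(O)CF₃ > CH₃CH₂–OCHO

Identical carbon frameworks mean the comparison reduces to leaving-group quality.
The more stable X⁻ (or X) is on its own — i.e. the weaker a base it is — the better a leaving group it makes.
CH₃CH₂–N₂⁺ loses N₂: no meaningful conjugate acid; N₂ departs as an exceptionally stable neutral molecule
CH₃CH₂–OTf loses OTf⁻: pKₐ(CF₃SO₃H (triflic acid)) ≈ -14
CH₃CH₂–OSO₃H loses HSO₄⁻: pKₐ(H₂SO₄) ≈ -3
CH₃CH₂–OC(O)CF₃ loses CF₃COO⁻: pKₐ(CF₃COOH) ≈ 0.2
CH₃CH₂–OCHO loses HCOO⁻: pKₐ(HCOOH) ≈ 3.8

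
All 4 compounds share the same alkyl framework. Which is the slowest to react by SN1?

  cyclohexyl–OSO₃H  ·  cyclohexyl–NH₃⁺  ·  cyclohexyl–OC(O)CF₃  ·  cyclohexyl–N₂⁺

Identical carbon frameworks mean the comparison reduces to leaving-group quality.
Rank by basicity of the departing species: weakest base leaves most easily.
cyclohexyl–N₂⁺ loses N₂: no meaningful conjugate acid; N₂ departs as an exceptionally stable neutral molecule
cyclohexyl–OSO₃H loses HSO₄⁻: pKₐ(H₂SO₄) ≈ -3
cyclohexyl–OC(O)CF₃ loses CF₃COO⁻: pKₐ(CF₃COOH) ≈ 0.2
cyclohexyl–NH₃⁺ loses NH₃: pKₐ(NH₄⁺) ≈ 9.2

cyclohexyl–NH₃⁺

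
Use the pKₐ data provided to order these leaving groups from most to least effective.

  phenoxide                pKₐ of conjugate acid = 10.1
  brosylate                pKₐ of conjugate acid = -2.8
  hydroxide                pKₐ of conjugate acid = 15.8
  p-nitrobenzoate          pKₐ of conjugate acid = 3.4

Lower conjugate-acid pKₐ ⇒ weaker base ⇒ better leaving group.
Sorting by the given values: brosylate (-2.8), p-nitrobenzoate (3.4), phenoxide (10.1), hydroxide (15.8).

brosylate > p-nitrobenzoate > phenoxide > hydroxide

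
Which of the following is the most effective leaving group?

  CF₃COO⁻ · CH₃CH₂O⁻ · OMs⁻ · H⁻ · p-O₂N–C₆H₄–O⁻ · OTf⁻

OTf⁻

A good leaving group is a weak base: the lower the pKₐ of its conjugate acid, the more readily it departs.
OTf⁻: pKₐ(CF₃SO₃H (triflic acid)) ≈ -14
OMs⁻: pKₐ(CH₃SO₃H (MsOH)) ≈ -1.9
CF₃COO⁻: pKₐ(CF₃COOH) ≈ 0.2
p-O₂N–C₆H₄–O⁻: pKₐ(p-nitrophenol) ≈ 7.2
CH₃CH₂O⁻: pKₐ(CH₃CH₂OH) ≈ 16
H⁻: pKₐ(H₂) ≈ 36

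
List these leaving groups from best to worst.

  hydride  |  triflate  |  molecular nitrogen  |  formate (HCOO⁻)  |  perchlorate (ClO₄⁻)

molecular nitrogen > triflate > perchlorate (ClO₄⁻) > formate (HCOO⁻) > hydride

A good leaving group is a weak base: the lower the pKₐ of its conjugate acid, the more readily it departs.
molecular nitrogen: no meaningful conjugate acid; N₂ departs as an exceptionally stable neutral molecule
triflate: pKₐ(CF₃SO₃H (triflic acid)) ≈ -14
perchlorate (ClO₄⁻): pKₐ(HClO₄) ≈ -10 — extremely weak base; rarely used for safety reasons
formate (HCOO⁻): pKₐ(HCOOH) ≈ 3.8 — resonance-stabilised carboxylate
hydride: pKₐ(H₂) ≈ 36 — extremely strong base; leaves only in special hydride-transfer contexts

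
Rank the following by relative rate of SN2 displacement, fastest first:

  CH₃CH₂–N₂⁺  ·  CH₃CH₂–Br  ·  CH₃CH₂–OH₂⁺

CH₃CH₂–N₂⁺ > CH₃CH₂–Br > CH₃CH₂–OH₂⁺

With the same alkyl group throughout, only the leaving group differentiates the rates.
The more stable X⁻ (or X) is on its own — i.e. the weaker a base it is — the better a leaving group it makes.
CH₃CH₂–N₂⁺ loses N₂: no meaningful conjugate acid; N₂ departs as an exceptionally stable neutral molecule
CH₃CH₂–Br loses Br⁻: pKₐ(HBr) ≈ -9
CH₃CH₂–OH₂⁺ loses H₂O: pKₐ(H₃O⁺) ≈ -1.7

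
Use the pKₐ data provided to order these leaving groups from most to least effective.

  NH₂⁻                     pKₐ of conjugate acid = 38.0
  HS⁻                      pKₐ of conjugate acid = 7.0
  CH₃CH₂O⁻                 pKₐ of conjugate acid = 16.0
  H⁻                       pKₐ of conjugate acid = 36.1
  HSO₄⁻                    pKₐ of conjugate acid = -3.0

Lower conjugate-acid pKₐ ⇒ weaker base ⇒ better leaving group.
Sorting by the given values: HSO₄⁻ (-3.0), HS⁻ (7.0), CH₃CH₂O⁻ (16.0), H⁻ (36.1), NH₂⁻ (38.0).

HSO₄⁻ > HS⁻ > CH₃CH₂O⁻ > H⁻ > NH₂⁻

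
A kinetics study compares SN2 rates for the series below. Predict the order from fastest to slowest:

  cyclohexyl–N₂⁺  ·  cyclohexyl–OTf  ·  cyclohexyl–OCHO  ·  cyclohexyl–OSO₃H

With the same alkyl group throughout, only the leaving group differentiates the rates.
A good leaving group is a weak base: the lower the pKₐ of its conjugate acid, the more readily it departs.
cyclohexyl–N₂⁺ loses N₂: no meaningful conjugate acid; N₂ departs as an exceptionally stable neutral molecule
cyclohexyl–OTf loses OTf⁻: pKₐ(CF₃SO₃H (triflic acid)) ≈ -14
cyclohexyl–OSO₃H loses HSO₄⁻: pKₐ(H₂SO₄) ≈ -3
cyclohexyl–OCHO loses HCOO⁻: pKₐ(HCOOH) ≈ 3.8

cyclohexyl–N₂⁺ > cyclohexyl–OTf > cyclohexyl–OSO₃H > cyclohexyl–OCHO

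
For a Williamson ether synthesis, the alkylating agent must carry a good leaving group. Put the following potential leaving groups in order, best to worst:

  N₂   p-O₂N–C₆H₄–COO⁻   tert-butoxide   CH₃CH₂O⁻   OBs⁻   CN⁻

N₂ > OBs⁻ > p-O₂N–C₆H₄–COO⁻ > CN⁻ > CH₃CH₂O⁻ > tert-butoxide

Rank by basicity of the departing species: weakest base leaves most easily.
N₂: no meaningful conjugate acid; N₂ departs as an exceptionally stable neutral molecule
OBs⁻: pKₐ(p-BrC₆H₄SO₃H) ≈ -2.8
p-O₂N–C₆H₄–COO⁻: pKₐ(p-nitrobenzoic acid) ≈ 3.4
CN⁻: pKₐ(HCN) ≈ 9.2
CH₃CH₂O⁻: pKₐ(CH₃CH₂OH) ≈ 16 — strong base; alkoxides do not leave unassisted
tert-butoxide: pKₐ(t-BuOH) ≈ 18 — bulky, strongly basic alkoxide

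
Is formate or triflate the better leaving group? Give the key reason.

triflate is the better leaving group.
pKₐ(CF₃SO₃H (triflic acid)) ≈ -14 versus pKₐ(HCOOH) ≈ 3.8: triflate is the much weaker base.
Charge spread over three oxygens and a CF₃ group; the premier leaving group in synthesis.

triflate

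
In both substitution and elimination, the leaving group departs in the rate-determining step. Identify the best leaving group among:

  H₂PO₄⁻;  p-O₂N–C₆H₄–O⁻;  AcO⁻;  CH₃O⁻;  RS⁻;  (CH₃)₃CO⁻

A good leaving group is a weak base: the lower the pKₐ of its conjugate acid, the more readily it departs.
H₂PO₄⁻: pKₐ(H₃PO₄) ≈ 2.1
AcO⁻: pKₐ(CH₃COOH) ≈ 4.8
p-O₂N–C₆H₄–O⁻: pKₐ(p-nitrophenol) ≈ 7.2
RS⁻: pKₐ(RSH (a thiol)) ≈ 10.5
CH₃O⁻: pKₐ(CH₃OH) ≈ 15.5
(CH₃)₃CO⁻: pKₐ(t-BuOH) ≈ 18

H₂PO₄⁻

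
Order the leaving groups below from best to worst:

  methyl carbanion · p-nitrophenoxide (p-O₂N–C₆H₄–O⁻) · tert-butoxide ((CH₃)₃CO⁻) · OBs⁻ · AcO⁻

OBs⁻ > AcO⁻ > p-nitrophenoxide (p-O₂N–C₆H₄–O⁻) > tert-butoxide ((CH₃)₃CO⁻) > methyl carbanion

OBs⁻: pKₐ(p-BrC₆H₄SO₃H) ≈ -2.8
AcO⁻: pKₐ(CH₃COOH) ≈ 4.8
p-nitrophenoxide (p-O₂N–C₆H₄–O⁻): pKₐ(p-nitrophenol) ≈ 7.2
tert-butoxide ((CH₃)₃CO⁻): pKₐ(t-BuOH) ≈ 18
methyl carbanion: pKₐ(CH₄) ≈ 48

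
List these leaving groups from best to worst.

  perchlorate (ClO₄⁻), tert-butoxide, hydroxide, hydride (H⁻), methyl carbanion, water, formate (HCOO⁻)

perchlorate (ClO₄⁻) > water > formate (HCOO⁻) > hydroxide > tert-butoxide > hydride (H⁻) > methyl carbanion

perchlorate (ClO₄⁻): pKₐ(HClO₄) ≈ -10
water: pKₐ(H₃O⁺) ≈ -1.7
formate (HCOO⁻): pKₐ(HCOOH) ≈ 3.8
hydroxide: pKₐ(H₂O) ≈ 15.7
tert-butoxide: pKₐ(t-BuOH) ≈ 18
hydride (H⁻): pKₐ(H₂) ≈ 36
methyl carbanion: pKₐ(CH₄) ≈ 48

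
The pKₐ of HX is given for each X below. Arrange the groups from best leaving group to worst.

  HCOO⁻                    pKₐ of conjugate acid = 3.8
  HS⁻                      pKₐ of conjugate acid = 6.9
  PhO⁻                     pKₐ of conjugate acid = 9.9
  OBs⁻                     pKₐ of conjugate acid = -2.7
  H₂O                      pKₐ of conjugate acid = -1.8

OBs⁻ > H₂O > HCOO⁻ > HS⁻ > PhO⁻

Lower conjugate-acid pKₐ ⇒ weaker base ⇒ better leaving group.
Sorting by the given values: OBs⁻ (-2.7), H₂O (-1.8), HCOO⁻ (3.8), HS⁻ (6.9), PhO⁻ (9.9).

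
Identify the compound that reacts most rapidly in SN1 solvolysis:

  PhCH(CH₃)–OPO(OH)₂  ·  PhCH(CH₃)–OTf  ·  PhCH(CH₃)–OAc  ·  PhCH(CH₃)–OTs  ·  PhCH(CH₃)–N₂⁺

PhCH(CH₃)–N₂⁺

Same R in every case — rank the leaving groups.
A good leaving group is a weak base: the lower the pKₐ of its conjugate acid, the more readily it departs.
PhCH(CH₃)–N₂⁺ loses N₂: no meaningful conjugate acid; N₂ departs as an exceptionally stable neutral molecule
PhCH(CH₃)–OTf loses OTf⁻: pKₐ(CF₃SO₃H (triflic acid)) ≈ -14
PhCH(CH₃)–OTs loses OTs⁻: pKₐ(p-CH₃C₆H₄SO₃H (TsOH)) ≈ -2.8
PhCH(CH₃)–OPO(OH)₂ loses H₂PO₄⁻: pKₐ(H₃PO₄) ≈ 2.1
PhCH(CH₃)–OAc loses AcO⁻: pKₐ(CH₃COOH) ≈ 4.8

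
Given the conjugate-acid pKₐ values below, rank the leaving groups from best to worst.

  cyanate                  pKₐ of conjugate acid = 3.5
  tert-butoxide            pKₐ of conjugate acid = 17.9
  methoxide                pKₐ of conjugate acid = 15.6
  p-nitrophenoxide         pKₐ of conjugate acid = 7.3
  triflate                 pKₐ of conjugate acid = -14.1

triflate > cyanate > p-nitrophenoxide > methoxide > tert-butoxide

Lower conjugate-acid pKₐ ⇒ weaker base ⇒ better leaving group.
Sorting by the given values: triflate (-14.1), cyanate (3.5), p-nitrophenoxide (7.3), methoxide (15.6), tert-butoxide (17.9).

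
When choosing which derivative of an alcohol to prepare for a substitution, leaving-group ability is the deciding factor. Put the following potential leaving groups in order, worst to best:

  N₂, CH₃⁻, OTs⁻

CH₃⁻ < OTs⁻ < N₂

Rank by basicity of the departing species: weakest base leaves most easily.
N₂: no meaningful conjugate acid; N₂ departs as an exceptionally stable neutral molecule
OTs⁻: pKₐ(p-CH₃C₆H₄SO₃H (TsOH)) ≈ -2.8 — resonance-delocalised arenesulfonate
CH₃⁻: pKₐ(CH₄) ≈ 48
Listed from poorest to best leaving group as asked.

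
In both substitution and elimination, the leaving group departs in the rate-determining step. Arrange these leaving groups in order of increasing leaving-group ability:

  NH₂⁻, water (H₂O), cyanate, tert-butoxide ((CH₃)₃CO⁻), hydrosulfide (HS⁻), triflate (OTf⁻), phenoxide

NH₂⁻ < tert-butoxide ((CH₃)₃CO⁻) < phenoxide < hydrosulfide (HS⁻) < cyanate < water (H₂O) < triflate (OTf⁻)

Leaving-group ability tracks the stability of the departed species; conjugate-acid pKₐ is the usual yardstick (lower pKₐ → better LG).
triflate (OTf⁻): pKₐ(CF₃SO₃H (triflic acid)) ≈ -14 — charge spread over three oxygens and a CF₃ group; the premier leaving group in synthesis
water (H₂O): pKₐ(H₃O⁺) ≈ -1.7 — neutral; leaves from a protonated alcohol (R–OH₂⁺)
cyanate: pKₐ(HOCN) ≈ 3.5
hydrosulfide (HS⁻): pKₐ(H₂S) ≈ 7 — larger and more polarisable than the oxygen analogue
phenoxide: pKₐ(C₆H₅OH (phenol)) ≈ 10 — resonance into the ring helps, but still a poor LG
tert-butoxide ((CH₃)₃CO⁻): pKₐ(t-BuOH) ≈ 18 — bulky, strongly basic alkoxide
NH₂⁻: pKₐ(NH₃) ≈ 38
Listed from poorest to best leaving group as asked.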